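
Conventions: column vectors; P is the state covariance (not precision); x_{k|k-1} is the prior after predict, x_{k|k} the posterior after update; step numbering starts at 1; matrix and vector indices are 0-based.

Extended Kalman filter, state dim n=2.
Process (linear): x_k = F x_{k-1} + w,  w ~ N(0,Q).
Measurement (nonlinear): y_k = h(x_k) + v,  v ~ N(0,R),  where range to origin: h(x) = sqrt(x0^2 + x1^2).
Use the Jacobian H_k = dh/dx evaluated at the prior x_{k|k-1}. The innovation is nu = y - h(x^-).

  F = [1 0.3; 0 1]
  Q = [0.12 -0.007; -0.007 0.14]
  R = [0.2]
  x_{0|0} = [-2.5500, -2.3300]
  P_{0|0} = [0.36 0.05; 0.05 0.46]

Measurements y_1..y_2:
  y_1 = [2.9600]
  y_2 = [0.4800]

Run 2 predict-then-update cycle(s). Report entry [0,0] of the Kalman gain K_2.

K[0,0] = -0.4876

step 1: x^-=[-3.2490, -2.3300]  P^-=[0.5514 0.1810; 0.1810 0.6000]  H_jac=[-0.8126 -0.5828]  S=[0.9393]  K=[-0.5893; -0.5288]  nu=[-1.0381]  x^+=[-2.6372, -1.7810]  P^+=[0.2252 -0.1117; -0.1117 0.3373]
step 2: x^-=[-3.1715, -1.7810]  P^-=[0.3085 -0.0176; -0.0176 0.4773]  H_jac=[-0.8719 -0.4896]  S=[0.5340]  K=[-0.4876; -0.4090]  nu=[-3.1574]  x^+=[-1.6319, -0.4896]  P^+=[0.1815 -0.1241; -0.1241 0.3880]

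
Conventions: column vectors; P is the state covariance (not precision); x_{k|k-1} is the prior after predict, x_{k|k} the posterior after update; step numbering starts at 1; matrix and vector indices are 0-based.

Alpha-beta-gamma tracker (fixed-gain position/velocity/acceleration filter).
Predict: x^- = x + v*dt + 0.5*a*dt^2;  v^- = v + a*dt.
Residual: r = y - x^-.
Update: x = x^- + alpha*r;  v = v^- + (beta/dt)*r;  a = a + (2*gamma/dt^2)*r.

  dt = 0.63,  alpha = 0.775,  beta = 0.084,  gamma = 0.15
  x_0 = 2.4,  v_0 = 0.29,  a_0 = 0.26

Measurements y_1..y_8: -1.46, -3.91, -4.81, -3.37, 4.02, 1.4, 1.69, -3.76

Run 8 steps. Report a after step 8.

a_post = -0.2497

step 1: x_pred=2.6343  r=-4.0943  x^+=-0.5388  v^+=-0.0921  a^+=-2.8347
step 2: x_pred=-1.1594  r=-2.7506  x^+=-3.2911  v^+=-2.2447  a^+=-4.9138
step 3: x_pred=-5.6804  r=0.8704  x^+=-5.0058  v^+=-5.2244  a^+=-4.2559
step 4: x_pred=-9.1418  r=5.7718  x^+=-4.6686  v^+=-7.1360  a^+=0.1068
step 5: x_pred=-9.1431  r=13.1631  x^+=1.0583  v^+=-5.3137  a^+=10.0562
step 6: x_pred=-0.2937  r=1.6937  x^+=1.0189  v^+=1.2476  a^+=11.3364
step 7: x_pred=4.0546  r=-2.3646  x^+=2.2220  v^+=8.0742  a^+=9.5491
step 8: x_pred=9.2038  r=-12.9638  x^+=-0.8431  v^+=12.3616  a^+=-0.2497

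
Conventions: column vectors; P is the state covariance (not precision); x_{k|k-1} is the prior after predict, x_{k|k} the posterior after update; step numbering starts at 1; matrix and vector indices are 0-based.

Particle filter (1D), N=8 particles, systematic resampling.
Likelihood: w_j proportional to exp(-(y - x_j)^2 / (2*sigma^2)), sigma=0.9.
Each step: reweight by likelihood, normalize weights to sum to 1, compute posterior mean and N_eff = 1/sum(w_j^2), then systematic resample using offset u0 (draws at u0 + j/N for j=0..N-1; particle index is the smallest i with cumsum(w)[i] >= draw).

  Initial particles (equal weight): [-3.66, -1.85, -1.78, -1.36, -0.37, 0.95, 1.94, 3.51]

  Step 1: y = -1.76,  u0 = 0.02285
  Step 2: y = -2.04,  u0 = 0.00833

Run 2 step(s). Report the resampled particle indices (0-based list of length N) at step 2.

step 1: w=[0.0324, 0.2995, 0.3009, 0.2726, 0.0913, 0.0032, 0.0001, 0.0000]  mean=-1.6096  Neff=3.7888  idx=[0, 1, 1, 2, 2, 3, 3, 3]
step 2: w=[0.0313, 0.1546, 0.1546, 0.1516, 0.1516, 0.1188, 0.1188, 0.1188]  mean=-1.7107  Neff=7.2960  idx=[0, 1, 2, 3, 4, 4, 5, 7]

resampled_idx = [0, 1, 2, 3, 4, 4, 5, 7]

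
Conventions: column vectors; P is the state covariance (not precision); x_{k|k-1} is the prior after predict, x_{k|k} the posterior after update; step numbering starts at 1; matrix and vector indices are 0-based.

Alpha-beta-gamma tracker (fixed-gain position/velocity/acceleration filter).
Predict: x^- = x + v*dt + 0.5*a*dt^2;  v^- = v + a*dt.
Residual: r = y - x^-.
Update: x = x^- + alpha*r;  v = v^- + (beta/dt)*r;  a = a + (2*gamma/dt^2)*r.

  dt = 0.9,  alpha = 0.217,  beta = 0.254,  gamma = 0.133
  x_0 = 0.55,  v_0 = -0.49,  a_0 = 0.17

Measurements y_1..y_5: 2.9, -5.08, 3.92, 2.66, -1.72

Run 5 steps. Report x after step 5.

step 1: x_pred=0.1779  r=2.7222  x^+=0.7686  v^+=0.4313  a^+=1.0639
step 2: x_pred=1.5876  r=-6.6676  x^+=0.1407  v^+=-0.4929  a^+=-1.1257
step 3: x_pred=-0.7588  r=4.6788  x^+=0.2565  v^+=-0.1856  a^+=0.4108
step 4: x_pred=0.2559  r=2.4041  x^+=0.7776  v^+=0.8627  a^+=1.2004
step 5: x_pred=2.0401  r=-3.7601  x^+=1.2242  v^+=0.8818  a^+=-0.0345

x_post = 1.2242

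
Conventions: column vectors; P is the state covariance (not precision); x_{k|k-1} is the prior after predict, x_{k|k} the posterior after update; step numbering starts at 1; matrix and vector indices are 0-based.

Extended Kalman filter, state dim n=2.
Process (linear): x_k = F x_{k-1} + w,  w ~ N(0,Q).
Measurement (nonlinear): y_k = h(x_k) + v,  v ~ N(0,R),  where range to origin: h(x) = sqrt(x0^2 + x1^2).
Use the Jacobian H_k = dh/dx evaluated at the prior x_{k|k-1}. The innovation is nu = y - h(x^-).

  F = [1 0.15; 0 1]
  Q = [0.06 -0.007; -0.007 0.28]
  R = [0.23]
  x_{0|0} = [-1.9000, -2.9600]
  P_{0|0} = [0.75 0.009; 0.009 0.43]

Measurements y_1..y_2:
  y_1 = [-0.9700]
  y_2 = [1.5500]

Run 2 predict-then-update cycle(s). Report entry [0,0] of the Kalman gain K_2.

K[0,0] = 0.4417

step 1: x^-=[-2.3440, -2.9600]  P^-=[0.8224 0.0665; 0.0665 0.7100]  H_jac=[-0.6208 -0.7840]  S=[1.0480]  K=[-0.5369; -0.5705]  nu=[-4.7457]  x^+=[0.2039, -0.2526]  P^+=[0.5203 -0.2545; -0.2545 0.3689]
step 2: x^-=[0.1660, -0.2526]  P^-=[0.5122 -0.2062; -0.2062 0.6489]  H_jac=[0.5491 -0.8357]  S=[1.0269]  K=[0.4417; -0.6383]  nu=[1.2477]  x^+=[0.7171, -1.0491]  P^+=[0.3119 0.0834; 0.0834 0.2305]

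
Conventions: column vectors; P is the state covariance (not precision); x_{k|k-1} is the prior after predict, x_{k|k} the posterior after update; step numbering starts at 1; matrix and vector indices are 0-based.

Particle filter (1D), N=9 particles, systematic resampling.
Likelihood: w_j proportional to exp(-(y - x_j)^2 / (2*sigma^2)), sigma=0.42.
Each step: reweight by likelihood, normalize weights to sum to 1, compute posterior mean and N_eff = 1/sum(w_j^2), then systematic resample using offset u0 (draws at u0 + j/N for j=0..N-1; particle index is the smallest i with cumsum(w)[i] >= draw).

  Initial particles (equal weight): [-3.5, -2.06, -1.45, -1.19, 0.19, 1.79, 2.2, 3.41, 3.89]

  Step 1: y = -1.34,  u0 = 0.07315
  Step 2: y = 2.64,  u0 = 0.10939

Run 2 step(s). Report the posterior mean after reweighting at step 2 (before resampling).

post_mean = -1.1908

step 1: w=[0.0000, 0.1077, 0.4524, 0.4393, 0.0006, 0.0000, 0.0000, 0.0000, 0.0000]  mean=-1.4005  Neff=2.4436  idx=[1, 2, 2, 2, 2, 3, 3, 3, 3]
step 2: w=[0.0000, 0.0007, 0.0007, 0.0007, 0.0007, 0.2493, 0.2493, 0.2493, 0.2493]  mean=-1.1908  Neff=4.0233  idx=[5, 5, 6, 6, 7, 7, 8, 8, 8]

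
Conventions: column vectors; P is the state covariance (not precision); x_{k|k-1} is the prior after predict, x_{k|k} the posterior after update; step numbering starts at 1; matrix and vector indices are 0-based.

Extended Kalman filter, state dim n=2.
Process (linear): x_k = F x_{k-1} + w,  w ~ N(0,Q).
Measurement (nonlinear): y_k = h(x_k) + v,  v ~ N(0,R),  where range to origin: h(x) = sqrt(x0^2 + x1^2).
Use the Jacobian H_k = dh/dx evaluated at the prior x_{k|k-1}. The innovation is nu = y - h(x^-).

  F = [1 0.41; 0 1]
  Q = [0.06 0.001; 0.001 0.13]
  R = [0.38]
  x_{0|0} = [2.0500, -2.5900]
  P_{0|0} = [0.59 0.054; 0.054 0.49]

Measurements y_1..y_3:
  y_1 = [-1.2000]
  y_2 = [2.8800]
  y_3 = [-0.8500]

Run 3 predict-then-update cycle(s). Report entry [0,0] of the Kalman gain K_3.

step 1: x^-=[0.9881, -2.5900]  P^-=[0.7766 0.2559; 0.2559 0.6200]  H_jac=[0.3564 -0.9343]  S=[0.8495]  K=[0.0444; -0.5746]  nu=[-3.9721]  x^+=[0.8116, -0.3078]  P^+=[0.7750 0.2776; 0.2776 0.3396]
step 2: x^-=[0.6854, -0.3078]  P^-=[1.1197 0.4178; 0.4178 0.4696]  H_jac=[0.9122 -0.4097]  S=[1.0783]  K=[0.7885; 0.1751]  nu=[2.1286]  x^+=[2.3639, 0.0648]  P^+=[0.4493 0.2690; 0.2690 0.4365]
step 3: x^-=[2.3905, 0.0648]  P^-=[0.8032 0.4489; 0.4489 0.5665]  H_jac=[0.9996 0.0271]  S=[1.2074]  K=[0.6751; 0.3844]  nu=[-3.2413]  x^+=[0.2023, -1.1812]  P^+=[0.2529 0.1356; 0.1356 0.3881]

K[0,0] = 0.6751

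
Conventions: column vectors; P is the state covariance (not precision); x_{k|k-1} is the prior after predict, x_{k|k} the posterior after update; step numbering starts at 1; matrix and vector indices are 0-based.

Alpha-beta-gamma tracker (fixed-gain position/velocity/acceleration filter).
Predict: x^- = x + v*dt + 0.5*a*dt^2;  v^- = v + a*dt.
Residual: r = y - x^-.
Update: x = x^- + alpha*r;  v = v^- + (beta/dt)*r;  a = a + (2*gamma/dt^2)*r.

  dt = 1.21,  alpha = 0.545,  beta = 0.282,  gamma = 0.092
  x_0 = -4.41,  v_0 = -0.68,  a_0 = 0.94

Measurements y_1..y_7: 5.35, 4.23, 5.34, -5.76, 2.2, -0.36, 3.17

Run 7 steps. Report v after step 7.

v_post = -4.3857

step 1: x_pred=-4.5447  r=9.8947  x^+=0.8479  v^+=2.7634  a^+=2.1835
step 2: x_pred=5.7901  r=-1.5601  x^+=4.9399  v^+=5.0419  a^+=1.9874
step 3: x_pred=12.4954  r=-7.1554  x^+=8.5957  v^+=5.7791  a^+=1.0882
step 4: x_pred=16.3850  r=-22.1450  x^+=4.3160  v^+=1.9347  a^+=-1.6949
step 5: x_pred=5.4162  r=-3.2162  x^+=3.6634  v^+=-0.8657  a^+=-2.0991
step 6: x_pred=1.0793  r=-1.4393  x^+=0.2949  v^+=-3.7410  a^+=-2.2800
step 7: x_pred=-5.9007  r=9.0707  x^+=-0.9572  v^+=-4.3857  a^+=-1.1400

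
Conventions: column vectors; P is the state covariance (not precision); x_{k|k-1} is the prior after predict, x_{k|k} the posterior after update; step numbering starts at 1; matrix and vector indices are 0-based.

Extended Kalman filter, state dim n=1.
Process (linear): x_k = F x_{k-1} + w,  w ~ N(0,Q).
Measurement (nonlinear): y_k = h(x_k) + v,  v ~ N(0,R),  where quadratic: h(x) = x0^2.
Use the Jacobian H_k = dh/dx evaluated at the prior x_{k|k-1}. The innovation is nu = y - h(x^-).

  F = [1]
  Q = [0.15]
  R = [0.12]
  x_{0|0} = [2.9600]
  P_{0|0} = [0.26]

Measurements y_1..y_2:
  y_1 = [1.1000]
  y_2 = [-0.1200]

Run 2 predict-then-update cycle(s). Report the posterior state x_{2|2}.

x_post = [0.8593]

step 1: x^-=[2.9600]  P^-=[0.4100]  H_jac=[5.9200]  S=[14.4890]  K=[0.1675]  nu=[-7.6616]  x^+=[1.6765]  P^+=[0.0034]
step 2: x^-=[1.6765]  P^-=[0.1534]  H_jac=[3.3531]  S=[1.8446]  K=[0.2788]  nu=[-2.9308]  x^+=[0.8593]  P^+=[0.0100]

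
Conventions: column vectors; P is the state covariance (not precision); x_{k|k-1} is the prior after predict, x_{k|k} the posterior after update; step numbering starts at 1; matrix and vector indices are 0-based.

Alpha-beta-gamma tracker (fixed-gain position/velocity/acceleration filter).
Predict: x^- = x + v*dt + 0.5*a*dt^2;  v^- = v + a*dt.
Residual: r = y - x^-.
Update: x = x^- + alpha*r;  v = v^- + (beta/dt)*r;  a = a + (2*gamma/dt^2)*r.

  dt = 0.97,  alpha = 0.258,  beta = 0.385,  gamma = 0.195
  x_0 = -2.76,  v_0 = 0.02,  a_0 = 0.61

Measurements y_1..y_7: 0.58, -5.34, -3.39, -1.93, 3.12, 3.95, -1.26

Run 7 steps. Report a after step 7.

a_post = 2.6668

step 1: x_pred=-2.4536  r=3.0336  x^+=-1.6710  v^+=1.8158  a^+=1.8674
step 2: x_pred=0.9689  r=-6.3089  x^+=-0.6588  v^+=1.1231  a^+=-0.7476
step 3: x_pred=0.0789  r=-3.4689  x^+=-0.8161  v^+=-0.9789  a^+=-2.1854
step 4: x_pred=-2.7937  r=0.8637  x^+=-2.5709  v^+=-2.7559  a^+=-1.8274
step 5: x_pred=-6.1038  r=9.2238  x^+=-3.7241  v^+=-0.8675  a^+=1.9958
step 6: x_pred=-3.6267  r=7.5767  x^+=-1.6719  v^+=4.0756  a^+=5.1363
step 7: x_pred=4.6978  r=-5.9578  x^+=3.1607  v^+=6.6931  a^+=2.6668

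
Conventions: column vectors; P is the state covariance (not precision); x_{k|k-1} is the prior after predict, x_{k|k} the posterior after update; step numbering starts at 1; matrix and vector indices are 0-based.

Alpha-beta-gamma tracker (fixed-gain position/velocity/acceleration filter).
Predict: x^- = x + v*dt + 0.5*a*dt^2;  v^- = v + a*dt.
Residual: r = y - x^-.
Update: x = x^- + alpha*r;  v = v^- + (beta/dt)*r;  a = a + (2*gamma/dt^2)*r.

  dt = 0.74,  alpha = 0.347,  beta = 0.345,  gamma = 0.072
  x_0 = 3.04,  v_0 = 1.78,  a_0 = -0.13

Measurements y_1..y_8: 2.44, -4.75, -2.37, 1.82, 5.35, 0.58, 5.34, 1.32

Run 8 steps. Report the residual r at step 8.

step 1: x_pred=4.3216  r=-1.8816  x^+=3.6687  v^+=0.8066  a^+=-0.6248
step 2: x_pred=4.0945  r=-8.8445  x^+=1.0254  v^+=-3.7792  a^+=-2.9506
step 3: x_pred=-2.5791  r=0.2091  x^+=-2.5065  v^+=-5.8652  a^+=-2.8956
step 4: x_pred=-7.6396  r=9.4596  x^+=-4.3571  v^+=-3.5977  a^+=-0.4081
step 5: x_pred=-7.1312  r=12.4812  x^+=-2.8002  v^+=1.9192  a^+=2.8740
step 6: x_pred=-0.5931  r=1.1731  x^+=-0.1860  v^+=4.5929  a^+=3.1825
step 7: x_pred=4.0841  r=1.2559  x^+=4.5199  v^+=7.5335  a^+=3.5128
step 8: x_pred=11.0565  r=-9.7365  x^+=7.6779  v^+=5.5936  a^+=0.9524

resid = -9.7365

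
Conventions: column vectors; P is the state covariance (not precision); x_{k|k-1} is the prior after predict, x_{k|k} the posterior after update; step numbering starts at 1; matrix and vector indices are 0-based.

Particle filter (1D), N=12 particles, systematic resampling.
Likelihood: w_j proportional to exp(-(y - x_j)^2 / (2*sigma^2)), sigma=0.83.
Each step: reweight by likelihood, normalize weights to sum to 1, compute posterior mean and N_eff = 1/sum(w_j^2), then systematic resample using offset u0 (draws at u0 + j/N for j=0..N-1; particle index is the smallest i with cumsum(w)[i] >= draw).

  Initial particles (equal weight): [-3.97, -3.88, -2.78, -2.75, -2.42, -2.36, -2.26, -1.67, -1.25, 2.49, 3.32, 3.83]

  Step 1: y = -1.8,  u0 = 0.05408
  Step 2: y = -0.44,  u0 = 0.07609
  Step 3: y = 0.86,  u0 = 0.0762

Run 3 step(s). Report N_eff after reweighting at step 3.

N_eff = 8.3990

step 1: w=[0.0062, 0.0082, 0.0941, 0.0981, 0.1429, 0.1504, 0.1620, 0.1866, 0.1516, 0.0000, 0.0000, 0.0000]  mean=-2.1555  Neff=6.8657  idx=[2, 3, 4, 4, 5, 5, 6, 6, 7, 7, 8, 8]
step 2: w=[0.0079, 0.0087, 0.0244, 0.0244, 0.0289, 0.0289, 0.0379, 0.0379, 0.1399, 0.1399, 0.2606, 0.2606]  mean=-1.5904  Neff=5.5296  idx=[4, 6, 8, 8, 9, 10, 10, 10, 11, 11, 11, 11]
step 3: w=[0.0018, 0.0028, 0.0313, 0.0313, 0.0313, 0.1288, 0.1288, 0.1288, 0.1288, 0.1288, 0.1288, 0.1288]  mean=-1.2942  Neff=8.3990  idx=[4, 5, 6, 6, 7, 8, 8, 9, 10, 10, 11, 11]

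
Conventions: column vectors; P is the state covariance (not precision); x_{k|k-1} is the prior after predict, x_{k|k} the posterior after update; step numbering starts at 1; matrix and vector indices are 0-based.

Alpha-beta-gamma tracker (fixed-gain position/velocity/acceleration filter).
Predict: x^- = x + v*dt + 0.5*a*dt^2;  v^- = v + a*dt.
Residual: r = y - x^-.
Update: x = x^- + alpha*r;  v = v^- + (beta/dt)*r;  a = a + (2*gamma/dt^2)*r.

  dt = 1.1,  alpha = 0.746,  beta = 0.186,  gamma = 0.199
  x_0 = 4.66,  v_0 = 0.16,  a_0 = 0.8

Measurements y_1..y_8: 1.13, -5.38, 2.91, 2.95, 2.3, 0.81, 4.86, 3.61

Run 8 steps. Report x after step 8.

step 1: x_pred=5.3200  r=-4.1900  x^+=2.1943  v^+=0.3315  a^+=-0.5782
step 2: x_pred=2.2091  r=-7.5891  x^+=-3.4524  v^+=-1.5878  a^+=-3.0745
step 3: x_pred=-7.0589  r=9.9689  x^+=0.3779  v^+=-3.2840  a^+=0.2046
step 4: x_pred=-3.1107  r=6.0607  x^+=1.4106  v^+=-2.0341  a^+=2.1981
step 5: x_pred=0.5029  r=1.7971  x^+=1.8435  v^+=0.6877  a^+=2.7892
step 6: x_pred=4.2875  r=-3.4775  x^+=1.6933  v^+=3.1678  a^+=1.6454
step 7: x_pred=6.1734  r=-1.3134  x^+=5.1936  v^+=4.7557  a^+=1.2134
step 8: x_pred=11.1590  r=-7.5490  x^+=5.5274  v^+=4.8140  a^+=-1.2696

x_post = 5.5274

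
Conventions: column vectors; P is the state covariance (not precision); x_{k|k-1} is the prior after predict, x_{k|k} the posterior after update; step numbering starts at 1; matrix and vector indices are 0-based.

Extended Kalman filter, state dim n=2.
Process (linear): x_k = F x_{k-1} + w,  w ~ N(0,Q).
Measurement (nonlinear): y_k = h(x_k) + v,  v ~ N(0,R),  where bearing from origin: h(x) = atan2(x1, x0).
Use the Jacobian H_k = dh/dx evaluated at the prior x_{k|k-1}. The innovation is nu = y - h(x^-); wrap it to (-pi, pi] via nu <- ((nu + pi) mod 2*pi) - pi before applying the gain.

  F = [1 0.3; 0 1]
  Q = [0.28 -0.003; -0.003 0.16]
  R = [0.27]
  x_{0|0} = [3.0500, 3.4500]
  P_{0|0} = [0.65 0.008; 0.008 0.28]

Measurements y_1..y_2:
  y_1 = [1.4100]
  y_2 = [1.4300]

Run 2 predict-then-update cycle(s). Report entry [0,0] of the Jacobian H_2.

H_jac[0,0] = -0.0970

step 1: x^-=[4.0850, 3.4500]  P^-=[0.9600 0.0890; 0.0890 0.4400]  H_jac=[-0.1207 0.1429]  S=[0.2899]  K=[-0.3557; 0.1798]  nu=[0.7087]  x^+=[3.8329, 3.5774]  P^+=[0.9233 0.1075; 0.1075 0.4306]
step 2: x^-=[4.9061, 3.5774]  P^-=[1.3066 0.2337; 0.2337 0.5906]  H_jac=[-0.0970 0.1331]  S=[0.2867]  K=[-0.3337; 0.1950]  nu=[0.8000]  x^+=[4.6392, 3.7334]  P^+=[1.2747 0.2524; 0.2524 0.5797]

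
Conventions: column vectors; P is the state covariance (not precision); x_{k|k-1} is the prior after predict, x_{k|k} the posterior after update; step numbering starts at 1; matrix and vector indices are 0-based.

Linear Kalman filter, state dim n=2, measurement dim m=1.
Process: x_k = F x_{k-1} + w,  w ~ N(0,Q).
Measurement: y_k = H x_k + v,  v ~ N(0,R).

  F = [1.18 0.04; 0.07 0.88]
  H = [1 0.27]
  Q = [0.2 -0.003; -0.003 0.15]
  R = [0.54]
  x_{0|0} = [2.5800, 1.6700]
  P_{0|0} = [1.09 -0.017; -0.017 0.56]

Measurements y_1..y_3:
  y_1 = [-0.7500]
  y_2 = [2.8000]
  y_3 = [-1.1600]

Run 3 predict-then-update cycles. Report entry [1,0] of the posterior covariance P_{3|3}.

P_post[1,0] = -0.1151

step 1: x^-=[3.1112, 1.6502]  P^-=[1.7170 0.0890; 0.0890 0.5869]  S=[2.3479]  K=[0.7415; 0.1054]  nu=[-4.3068]  x^+=[-0.0824, 1.1962]  P^+=[0.4259 -0.0945; -0.0945 0.5608]
step 2: x^-=[-0.0494, 1.0469]  P^-=[0.7851 -0.0465; -0.0465 0.5747]  S=[1.3419]  K=[0.5757; 0.0810]  nu=[2.5668]  x^+=[1.4283, 1.2548]  P^+=[0.3403 -0.1091; -0.1091 0.5659]
step 3: x^-=[1.7355, 1.2042]  P^-=[0.6645 -0.0685; -0.0685 0.5765]  S=[1.2095]  K=[0.5341; 0.0720]  nu=[-3.2207]  x^+=[0.0154, 0.9722]  P^+=[0.3195 -0.1151; -0.1151 0.5702]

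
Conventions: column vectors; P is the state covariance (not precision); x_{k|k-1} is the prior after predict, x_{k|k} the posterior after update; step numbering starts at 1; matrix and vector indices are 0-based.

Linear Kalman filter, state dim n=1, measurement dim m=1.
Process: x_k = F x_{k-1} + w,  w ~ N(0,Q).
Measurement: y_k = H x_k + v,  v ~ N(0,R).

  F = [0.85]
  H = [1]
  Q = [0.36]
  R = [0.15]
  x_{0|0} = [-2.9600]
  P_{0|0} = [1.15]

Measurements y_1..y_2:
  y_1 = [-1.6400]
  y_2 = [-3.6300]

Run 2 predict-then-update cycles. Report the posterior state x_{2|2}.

x_post = [-3.0974]

step 1: x^-=[-2.5160]  P^-=[1.1909]  S=[1.3409]  K=[0.8881]  nu=[0.8760]  x^+=[-1.7380]  P^+=[0.1332]
step 2: x^-=[-1.4773]  P^-=[0.4563]  S=[0.6063]  K=[0.7526]  nu=[-2.1527]  x^+=[-3.0974]  P^+=[0.1129]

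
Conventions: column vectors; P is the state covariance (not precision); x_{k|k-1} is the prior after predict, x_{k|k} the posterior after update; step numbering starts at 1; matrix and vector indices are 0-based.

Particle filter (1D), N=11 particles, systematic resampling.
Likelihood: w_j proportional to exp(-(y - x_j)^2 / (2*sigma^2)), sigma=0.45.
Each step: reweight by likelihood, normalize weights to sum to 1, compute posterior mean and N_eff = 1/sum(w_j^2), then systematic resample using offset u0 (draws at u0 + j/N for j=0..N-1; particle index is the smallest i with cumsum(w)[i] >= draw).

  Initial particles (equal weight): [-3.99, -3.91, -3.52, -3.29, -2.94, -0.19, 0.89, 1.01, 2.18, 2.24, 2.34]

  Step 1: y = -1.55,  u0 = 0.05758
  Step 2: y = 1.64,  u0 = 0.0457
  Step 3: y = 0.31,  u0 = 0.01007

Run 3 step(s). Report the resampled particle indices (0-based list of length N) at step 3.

step 1: w=[0.0000, 0.0001, 0.0035, 0.0291, 0.4346, 0.5327, 0.0000, 0.0000, 0.0000, 0.0000, 0.0000]  mean=-1.4872  Neff=2.1119  idx=[4, 4, 4, 4, 4, 5, 5, 5, 5, 5, 5]
step 2: w=[0.0000, 0.0000, 0.0000, 0.0000, 0.0000, 0.1667, 0.1667, 0.1667, 0.1667, 0.1667, 0.1667]  mean=-0.1900  Neff=6.0000  idx=[5, 5, 6, 6, 7, 8, 8, 9, 9, 10, 10]
step 3: w=[0.0909, 0.0909, 0.0909, 0.0909, 0.0909, 0.0909, 0.0909, 0.0909, 0.0909, 0.0909, 0.0909]  mean=-0.1900  Neff=11.0000  idx=[0, 1, 2, 3, 4, 5, 6, 7, 8, 9, 10]

resampled_idx = [0, 1, 2, 3, 4, 5, 6, 7, 8, 9, 10]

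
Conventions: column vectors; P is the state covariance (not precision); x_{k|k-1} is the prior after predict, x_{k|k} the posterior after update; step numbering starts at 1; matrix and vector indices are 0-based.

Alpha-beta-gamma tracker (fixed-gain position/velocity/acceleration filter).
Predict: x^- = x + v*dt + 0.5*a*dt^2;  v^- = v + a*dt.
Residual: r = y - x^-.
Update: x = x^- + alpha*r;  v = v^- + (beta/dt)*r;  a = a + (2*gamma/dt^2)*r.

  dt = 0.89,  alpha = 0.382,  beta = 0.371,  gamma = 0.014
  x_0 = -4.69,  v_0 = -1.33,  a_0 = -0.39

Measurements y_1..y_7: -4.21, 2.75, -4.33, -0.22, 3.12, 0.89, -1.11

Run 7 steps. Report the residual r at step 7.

step 1: x_pred=-6.0282  r=1.8182  x^+=-5.3336  v^+=-0.9192  a^+=-0.3257
step 2: x_pred=-6.2807  r=9.0307  x^+=-2.8310  v^+=2.5554  a^+=-0.0065
step 3: x_pred=-0.5593  r=-3.7707  x^+=-1.9997  v^+=0.9778  a^+=-0.1398
step 4: x_pred=-1.1848  r=0.9648  x^+=-0.8163  v^+=1.2555  a^+=-0.1057
step 5: x_pred=0.2593  r=2.8607  x^+=1.3521  v^+=2.3540  a^+=-0.0046
step 6: x_pred=3.4453  r=-2.5553  x^+=2.4692  v^+=1.2847  a^+=-0.0949
step 7: x_pred=3.5750  r=-4.6850  x^+=1.7853  v^+=-0.7527  a^+=-0.2605

resid = -4.6850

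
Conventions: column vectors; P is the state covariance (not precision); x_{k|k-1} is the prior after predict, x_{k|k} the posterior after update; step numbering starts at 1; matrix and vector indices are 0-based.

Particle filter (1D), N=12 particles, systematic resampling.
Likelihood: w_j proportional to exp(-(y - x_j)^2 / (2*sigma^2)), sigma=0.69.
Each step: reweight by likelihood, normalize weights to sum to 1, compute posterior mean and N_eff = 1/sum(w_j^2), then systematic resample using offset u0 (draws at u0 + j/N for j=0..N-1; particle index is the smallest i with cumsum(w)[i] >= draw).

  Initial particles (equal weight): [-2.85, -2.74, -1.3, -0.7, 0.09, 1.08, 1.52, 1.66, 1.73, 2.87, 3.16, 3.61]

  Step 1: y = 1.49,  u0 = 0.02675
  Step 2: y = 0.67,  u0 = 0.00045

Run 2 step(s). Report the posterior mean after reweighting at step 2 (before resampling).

step 1: w=[0.0000, 0.0000, 0.0001, 0.0016, 0.0313, 0.2054, 0.2448, 0.2377, 0.2307, 0.0332, 0.0131, 0.0022]  mean=1.5337  Neff=4.6707  idx=[4, 5, 5, 6, 6, 6, 7, 7, 7, 8, 8, 8]
step 2: w=[0.1216, 0.1451, 0.1451, 0.0811, 0.0811, 0.0811, 0.0618, 0.0618, 0.0618, 0.0532, 0.0532, 0.0532]  mean=1.2779  Neff=10.3573  idx=[0, 0, 1, 1, 2, 3, 4, 5, 6, 7, 8, 10]

post_mean = 1.2779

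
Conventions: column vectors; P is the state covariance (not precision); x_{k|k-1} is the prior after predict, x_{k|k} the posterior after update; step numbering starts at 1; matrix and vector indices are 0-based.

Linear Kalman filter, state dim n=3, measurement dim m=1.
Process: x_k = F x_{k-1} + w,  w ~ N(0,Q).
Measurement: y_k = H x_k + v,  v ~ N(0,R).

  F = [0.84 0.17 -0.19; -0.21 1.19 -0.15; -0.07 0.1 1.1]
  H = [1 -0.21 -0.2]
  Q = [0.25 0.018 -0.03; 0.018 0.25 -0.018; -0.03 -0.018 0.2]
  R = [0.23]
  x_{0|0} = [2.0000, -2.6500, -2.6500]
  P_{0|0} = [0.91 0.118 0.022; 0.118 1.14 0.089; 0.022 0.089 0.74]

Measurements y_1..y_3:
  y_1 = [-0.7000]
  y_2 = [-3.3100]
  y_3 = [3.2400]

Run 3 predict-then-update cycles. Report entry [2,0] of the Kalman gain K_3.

step 1: x^-=[1.7330, -3.1760, -3.3200]  P^-=[0.9727 0.1986 -0.1747; 0.1986 1.8318 0.1069; -0.1747 0.1069 1.1258]  S=[1.3239]  K=[0.7296; -0.1567; -0.3190]  nu=[-3.7640]  x^+=[-1.0131, -2.5863, -2.1193]  P^+=[0.2680 0.3500 0.1334; 0.3500 1.7993 0.0408; 0.1334 0.0408 0.9911]
step 2: x^-=[-0.8880, -2.5471, -2.5190]  P^-=[0.5816 0.6786 -0.0652; 0.6786 2.6510 0.0234; -0.0652 0.0234 1.4020]  S=[0.7276]  K=[0.6214; 0.1610; -0.4817]  nu=[-3.4607]  x^+=[-3.0384, -3.1043, -0.8520]  P^+=[0.3006 0.6057 0.1526; 0.6057 2.6321 0.0798; 0.1526 0.0798 1.2332]
step 3: x^-=[-2.9181, -2.9283, -1.0349]  P^-=[0.7019 1.0833 -0.0605; 1.0833 3.6967 0.1026; -0.0605 0.1026 1.7056]  S=[0.7410]  K=[0.6565; 0.3865; -0.5711]  nu=[5.3362]  x^+=[0.5853, -0.8657, -4.0827]  P^+=[0.3825 0.8952 0.2173; 0.8952 3.5860 0.2662; 0.2173 0.2662 1.4638]

K[2,0] = -0.5711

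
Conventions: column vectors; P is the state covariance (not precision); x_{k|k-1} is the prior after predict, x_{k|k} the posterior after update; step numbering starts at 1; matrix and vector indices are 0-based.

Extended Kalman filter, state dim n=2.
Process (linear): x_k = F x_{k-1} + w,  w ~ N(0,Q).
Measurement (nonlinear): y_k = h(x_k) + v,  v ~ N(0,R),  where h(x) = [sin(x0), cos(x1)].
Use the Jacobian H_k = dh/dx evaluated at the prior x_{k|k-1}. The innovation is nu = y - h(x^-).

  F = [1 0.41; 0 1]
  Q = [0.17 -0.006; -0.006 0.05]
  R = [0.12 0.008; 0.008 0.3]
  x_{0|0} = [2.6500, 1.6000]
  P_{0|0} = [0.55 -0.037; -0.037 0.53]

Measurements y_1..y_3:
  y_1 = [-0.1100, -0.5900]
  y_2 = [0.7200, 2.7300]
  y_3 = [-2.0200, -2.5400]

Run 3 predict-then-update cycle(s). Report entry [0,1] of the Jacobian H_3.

step 1: x^-=[3.3060, 1.6000]  P^-=[0.7788 0.1743; 0.1743 0.5800]  H_jac=[-0.9865 0.0000; 0.0000 -0.9996]  S=[0.8779 0.1799; 0.1799 0.8795]  K=[-0.8710 -0.0200; -0.0635 -0.6462]  nu=[0.0537, -0.5608]  x^+=[3.2704, 1.9590]  P^+=[0.1061 0.0130; 0.0130 0.1945]
step 2: x^-=[4.0736, 1.9590]  P^-=[0.3194 0.0867; 0.0867 0.2445]  H_jac=[-0.5962 0.0000; 0.0000 -0.9256]  S=[0.2335 0.0558; 0.0558 0.5094]  K=[-0.7987 -0.0700; -0.1182 -0.4312]  nu=[1.5228, 3.1085]  x^+=[2.6398, 0.4386]  P^+=[0.1617 0.0296; 0.0296 0.1408]
step 3: x^-=[2.8197, 0.4386]  P^-=[0.3796 0.0813; 0.0813 0.1908]  H_jac=[-0.9486 0.0000; 0.0000 -0.4247]  S=[0.4616 0.0408; 0.0408 0.3344]  K=[-0.7794 -0.0083; -0.1473 -0.2243]  nu=[-2.3364, -3.4453]  x^+=[4.6691, 1.5556]  P^+=[0.0987 0.0205; 0.0205 0.1612]

H_jac[0,1] = 0.0000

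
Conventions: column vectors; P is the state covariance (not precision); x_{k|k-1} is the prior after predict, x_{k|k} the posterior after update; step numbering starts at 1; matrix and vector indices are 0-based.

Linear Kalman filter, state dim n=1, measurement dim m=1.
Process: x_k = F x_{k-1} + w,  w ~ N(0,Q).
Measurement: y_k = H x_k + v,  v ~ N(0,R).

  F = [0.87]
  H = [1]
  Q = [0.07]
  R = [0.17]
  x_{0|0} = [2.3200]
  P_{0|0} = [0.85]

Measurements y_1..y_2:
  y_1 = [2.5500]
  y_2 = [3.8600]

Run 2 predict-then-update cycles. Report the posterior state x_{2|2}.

step 1: x^-=[2.0184]  P^-=[0.7134]  S=[0.8834]  K=[0.8076]  nu=[0.5316]  x^+=[2.4477]  P^+=[0.1373]
step 2: x^-=[2.1295]  P^-=[0.1739]  S=[0.3439]  K=[0.5057]  nu=[1.7305]  x^+=[3.0046]  P^+=[0.0860]

x_post = [3.0046]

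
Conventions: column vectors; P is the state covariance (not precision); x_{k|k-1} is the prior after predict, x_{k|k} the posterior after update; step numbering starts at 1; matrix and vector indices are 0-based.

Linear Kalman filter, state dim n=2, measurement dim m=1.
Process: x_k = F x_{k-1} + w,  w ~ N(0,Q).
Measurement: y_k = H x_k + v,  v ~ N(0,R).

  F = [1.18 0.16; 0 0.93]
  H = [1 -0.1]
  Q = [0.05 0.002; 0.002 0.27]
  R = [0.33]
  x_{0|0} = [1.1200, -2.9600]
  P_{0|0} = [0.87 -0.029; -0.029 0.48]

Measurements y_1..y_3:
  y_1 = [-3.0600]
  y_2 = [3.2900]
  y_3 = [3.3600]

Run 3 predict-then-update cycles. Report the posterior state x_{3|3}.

step 1: x^-=[0.8480, -2.7528]  P^-=[1.2627 0.0416; 0.0416 0.6852]  S=[1.5913]  K=[0.7909; -0.0169]  nu=[-4.1833]  x^+=[-2.4607, -2.6820]  P^+=[0.2673 0.0629; 0.0629 0.6847]
step 2: x^-=[-3.3327, -2.4943]  P^-=[0.4635 0.1729; 0.1729 0.8622]  S=[0.7675]  K=[0.5813; 0.1129]  nu=[6.3733]  x^+=[0.3722, -1.7745]  P^+=[0.2041 0.1225; 0.1225 0.8524]
step 3: x^-=[0.1553, -1.6503]  P^-=[0.4023 0.2633; 0.2633 1.0072]  S=[0.6897]  K=[0.5451; 0.2357]  nu=[3.0397]  x^+=[1.8122, -0.9339]  P^+=[0.1973 0.1747; 0.1747 0.9689]

x_post = [1.8122, -0.9339]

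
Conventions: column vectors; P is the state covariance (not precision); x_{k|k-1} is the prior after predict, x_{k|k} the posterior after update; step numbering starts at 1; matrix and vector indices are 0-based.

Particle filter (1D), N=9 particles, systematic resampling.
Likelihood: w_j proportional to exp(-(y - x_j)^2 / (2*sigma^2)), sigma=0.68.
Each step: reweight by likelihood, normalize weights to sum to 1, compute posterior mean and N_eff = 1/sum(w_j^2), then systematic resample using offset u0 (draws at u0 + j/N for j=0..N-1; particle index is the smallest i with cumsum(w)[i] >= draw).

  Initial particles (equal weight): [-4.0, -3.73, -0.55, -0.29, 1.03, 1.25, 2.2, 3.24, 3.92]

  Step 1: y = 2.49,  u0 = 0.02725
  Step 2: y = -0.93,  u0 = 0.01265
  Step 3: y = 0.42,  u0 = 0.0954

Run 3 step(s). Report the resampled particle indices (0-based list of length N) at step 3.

step 1: w=[0.0000, 0.0000, 0.0000, 0.0001, 0.0537, 0.1021, 0.4918, 0.2932, 0.0590]  mean=2.4461  Neff=2.9019  idx=[4, 5, 6, 6, 6, 6, 7, 7, 7]
step 2: w=[0.7247, 0.2707, 0.0012, 0.0012, 0.0012, 0.0012, 0.0000, 0.0000, 0.0000]  mean=1.0950  Neff=1.6710  idx=[0, 0, 0, 0, 0, 0, 0, 1, 1]
step 3: w=[0.1188, 0.1188, 0.1188, 0.1188, 0.1188, 0.1188, 0.1188, 0.0843, 0.0843]  mean=1.0671  Neff=8.8529  idx=[0, 1, 2, 3, 4, 5, 6, 7, 8]

resampled_idx = [0, 1, 2, 3, 4, 5, 6, 7, 8]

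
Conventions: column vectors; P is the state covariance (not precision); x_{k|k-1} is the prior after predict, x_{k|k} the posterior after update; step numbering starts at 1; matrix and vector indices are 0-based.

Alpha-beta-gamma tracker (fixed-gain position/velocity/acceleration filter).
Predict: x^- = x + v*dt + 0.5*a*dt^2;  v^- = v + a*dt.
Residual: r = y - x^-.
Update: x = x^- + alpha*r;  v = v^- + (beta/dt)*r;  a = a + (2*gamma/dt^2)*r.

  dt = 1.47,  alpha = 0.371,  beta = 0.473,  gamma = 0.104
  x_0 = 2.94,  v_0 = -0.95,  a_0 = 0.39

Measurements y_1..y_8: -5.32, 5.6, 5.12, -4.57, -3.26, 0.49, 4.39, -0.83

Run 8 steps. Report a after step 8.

a_post = 0.2934

step 1: x_pred=1.9649  r=-7.2849  x^+=-0.7378  v^+=-2.7207  a^+=-0.3112
step 2: x_pred=-5.0736  r=10.6736  x^+=-1.1137  v^+=0.2562  a^+=0.7162
step 3: x_pred=0.0367  r=5.0833  x^+=1.9226  v^+=2.9446  a^+=1.2055
step 4: x_pred=7.5537  r=-12.1237  x^+=3.0558  v^+=0.8157  a^+=0.0385
step 5: x_pred=4.2964  r=-7.5564  x^+=1.4930  v^+=-1.5592  a^+=-0.6888
step 6: x_pred=-1.5433  r=2.0333  x^+=-0.7889  v^+=-1.9175  a^+=-0.4931
step 7: x_pred=-4.1405  r=8.5305  x^+=-0.9757  v^+=0.1024  a^+=0.3280
step 8: x_pred=-0.4708  r=-0.3592  x^+=-0.6040  v^+=0.4690  a^+=0.2934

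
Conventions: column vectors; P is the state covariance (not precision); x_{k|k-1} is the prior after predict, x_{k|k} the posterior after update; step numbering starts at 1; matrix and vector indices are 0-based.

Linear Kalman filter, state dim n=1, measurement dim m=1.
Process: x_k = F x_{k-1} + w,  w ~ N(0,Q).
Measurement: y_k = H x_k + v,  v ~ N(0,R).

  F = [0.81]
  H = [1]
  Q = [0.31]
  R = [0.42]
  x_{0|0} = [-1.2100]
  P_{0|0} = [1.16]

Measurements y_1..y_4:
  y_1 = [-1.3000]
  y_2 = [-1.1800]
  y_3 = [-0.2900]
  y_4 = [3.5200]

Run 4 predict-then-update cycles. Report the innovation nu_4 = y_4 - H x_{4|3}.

step 1: x^-=[-0.9801]  P^-=[1.0711]  S=[1.4911]  K=[0.7183]  nu=[-0.3199]  x^+=[-1.2099]  P^+=[0.3017]
step 2: x^-=[-0.9800]  P^-=[0.5079]  S=[0.9279]  K=[0.5474]  nu=[-0.2000]  x^+=[-1.0895]  P^+=[0.2299]
step 3: x^-=[-0.8825]  P^-=[0.4608]  S=[0.8808]  K=[0.5232]  nu=[0.5925]  x^+=[-0.5725]  P^+=[0.2197]
step 4: x^-=[-0.4637]  P^-=[0.4542]  S=[0.8742]  K=[0.5195]  nu=[3.9837]  x^+=[1.6060]  P^+=[0.2182]

innov = [3.9837]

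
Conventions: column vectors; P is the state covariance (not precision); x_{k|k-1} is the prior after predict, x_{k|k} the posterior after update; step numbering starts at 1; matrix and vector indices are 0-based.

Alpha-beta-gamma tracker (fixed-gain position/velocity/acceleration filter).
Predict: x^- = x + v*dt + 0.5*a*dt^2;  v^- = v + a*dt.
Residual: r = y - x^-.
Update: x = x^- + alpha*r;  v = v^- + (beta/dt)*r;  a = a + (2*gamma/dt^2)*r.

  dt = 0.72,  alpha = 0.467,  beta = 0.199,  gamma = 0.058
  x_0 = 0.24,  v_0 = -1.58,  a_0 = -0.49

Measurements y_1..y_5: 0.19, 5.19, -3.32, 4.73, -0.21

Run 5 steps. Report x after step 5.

step 1: x_pred=-1.0246  r=1.2146  x^+=-0.4574  v^+=-1.5971  a^+=-0.2182
step 2: x_pred=-1.6639  r=6.8539  x^+=1.5369  v^+=0.1401  a^+=1.3154
step 3: x_pred=1.9787  r=-5.2987  x^+=-0.4958  v^+=-0.3773  a^+=0.1298
step 4: x_pred=-0.7338  r=5.4638  x^+=1.8178  v^+=1.2263  a^+=1.3524
step 5: x_pred=3.0513  r=-3.2613  x^+=1.5283  v^+=1.2986  a^+=0.6226

x_post = 1.5283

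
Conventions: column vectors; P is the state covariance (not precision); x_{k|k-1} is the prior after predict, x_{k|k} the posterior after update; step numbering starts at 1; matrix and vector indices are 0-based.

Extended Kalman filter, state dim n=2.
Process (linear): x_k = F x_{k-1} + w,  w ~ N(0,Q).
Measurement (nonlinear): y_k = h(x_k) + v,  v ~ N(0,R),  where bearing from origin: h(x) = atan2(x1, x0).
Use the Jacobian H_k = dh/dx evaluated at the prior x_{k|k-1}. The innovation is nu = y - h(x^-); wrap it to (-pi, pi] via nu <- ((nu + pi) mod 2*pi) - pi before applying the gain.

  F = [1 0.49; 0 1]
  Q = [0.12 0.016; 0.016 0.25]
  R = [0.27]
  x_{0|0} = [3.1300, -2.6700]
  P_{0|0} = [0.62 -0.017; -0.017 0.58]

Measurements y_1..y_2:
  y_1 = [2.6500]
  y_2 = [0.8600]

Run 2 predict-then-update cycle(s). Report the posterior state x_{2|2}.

step 1: x^-=[1.8217, -2.6700]  P^-=[0.8626 0.2832; 0.2832 0.8300]  H_jac=[0.2556 0.1744]  S=[0.3768]  K=[0.7161; 0.5761]  nu=[-2.6611]  x^+=[-0.0839, -4.2032]  P^+=[0.6694 0.1277; 0.1277 0.7049]
step 2: x^-=[-2.1435, -4.2032]  P^-=[1.0838 0.4891; 0.4891 0.9549]  H_jac=[0.1888 -0.0963]  S=[0.2997]  K=[0.5256; 0.0014]  nu=[2.9024]  x^+=[-0.6178, -4.1992]  P^+=[1.0010 0.4889; 0.4889 0.9549]

x_post = [-0.6178, -4.1992]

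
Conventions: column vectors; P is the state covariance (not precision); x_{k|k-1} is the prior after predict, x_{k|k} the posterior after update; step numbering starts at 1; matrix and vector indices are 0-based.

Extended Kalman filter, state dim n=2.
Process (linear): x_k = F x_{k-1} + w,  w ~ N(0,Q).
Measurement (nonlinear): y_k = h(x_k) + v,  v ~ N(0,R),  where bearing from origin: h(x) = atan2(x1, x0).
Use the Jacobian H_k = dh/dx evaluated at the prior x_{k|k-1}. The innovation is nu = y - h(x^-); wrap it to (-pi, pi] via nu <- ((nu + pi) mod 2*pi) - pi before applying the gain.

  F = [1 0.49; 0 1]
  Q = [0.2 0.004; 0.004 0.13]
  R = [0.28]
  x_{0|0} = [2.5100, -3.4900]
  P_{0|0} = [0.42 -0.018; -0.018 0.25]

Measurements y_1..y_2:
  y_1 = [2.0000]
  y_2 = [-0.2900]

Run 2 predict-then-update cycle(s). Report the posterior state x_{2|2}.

step 1: x^-=[0.7999, -3.4900]  P^-=[0.6624 0.1085; 0.1085 0.3800]  H_jac=[0.2722 0.0624]  S=[0.3343]  K=[0.5597; 0.1593]  nu=[-2.9377]  x^+=[-0.8444, -3.9580]  P^+=[0.5577 0.0787; 0.0787 0.3715]
step 2: x^-=[-2.7838, -3.9580]  P^-=[0.9240 0.2647; 0.2647 0.5015]  H_jac=[0.1690 -0.1189]  S=[0.3028]  K=[0.4118; -0.0491]  nu=[1.8938]  x^+=[-2.0040, -4.0510]  P^+=[0.8726 0.2709; 0.2709 0.5008]

x_post = [-2.0040, -4.0510]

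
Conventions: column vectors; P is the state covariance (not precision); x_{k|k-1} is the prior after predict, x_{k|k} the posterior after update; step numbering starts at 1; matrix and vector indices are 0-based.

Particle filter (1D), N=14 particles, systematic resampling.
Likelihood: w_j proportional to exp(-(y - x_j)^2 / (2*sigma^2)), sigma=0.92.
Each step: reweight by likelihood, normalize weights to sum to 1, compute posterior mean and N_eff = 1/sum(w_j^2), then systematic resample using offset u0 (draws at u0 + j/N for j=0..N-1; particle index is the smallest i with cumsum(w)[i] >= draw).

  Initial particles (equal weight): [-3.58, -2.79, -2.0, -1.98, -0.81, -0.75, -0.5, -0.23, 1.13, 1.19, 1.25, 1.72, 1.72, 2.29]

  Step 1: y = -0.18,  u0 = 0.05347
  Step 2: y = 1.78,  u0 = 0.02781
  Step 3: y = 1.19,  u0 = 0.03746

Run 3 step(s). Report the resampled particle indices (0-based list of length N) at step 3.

resampled_idx = [1, 2, 3, 4, 5, 6, 7, 7, 8, 9, 10, 11, 12, 13]

step 1: w=[0.0002, 0.0035, 0.0276, 0.0288, 0.1545, 0.1612, 0.1839, 0.1950, 0.0709, 0.0644, 0.0584, 0.0232, 0.0232, 0.0053]  mean=-0.1840  Neff=7.3002  idx=[3, 4, 4, 5, 5, 6, 6, 6, 7, 7, 8, 9, 10, 12]
step 2: w=[0.0001, 0.0049, 0.0049, 0.0059, 0.0059, 0.0121, 0.0121, 0.0121, 0.0239, 0.0239, 0.2026, 0.2117, 0.2203, 0.2595]  mean=1.1566  Neff=4.9147  idx=[5, 9, 10, 10, 11, 11, 11, 12, 12, 12, 13, 13, 13, 13]
step 3: w=[0.0156, 0.0256, 0.0841, 0.0841, 0.0843, 0.0843, 0.0843, 0.0841, 0.0841, 0.0841, 0.0714, 0.0714, 0.0714, 0.0714]  mean=1.2837  Neff=12.8300  idx=[1, 2, 3, 4, 5, 6, 7, 7, 8, 9, 10, 11, 12, 13]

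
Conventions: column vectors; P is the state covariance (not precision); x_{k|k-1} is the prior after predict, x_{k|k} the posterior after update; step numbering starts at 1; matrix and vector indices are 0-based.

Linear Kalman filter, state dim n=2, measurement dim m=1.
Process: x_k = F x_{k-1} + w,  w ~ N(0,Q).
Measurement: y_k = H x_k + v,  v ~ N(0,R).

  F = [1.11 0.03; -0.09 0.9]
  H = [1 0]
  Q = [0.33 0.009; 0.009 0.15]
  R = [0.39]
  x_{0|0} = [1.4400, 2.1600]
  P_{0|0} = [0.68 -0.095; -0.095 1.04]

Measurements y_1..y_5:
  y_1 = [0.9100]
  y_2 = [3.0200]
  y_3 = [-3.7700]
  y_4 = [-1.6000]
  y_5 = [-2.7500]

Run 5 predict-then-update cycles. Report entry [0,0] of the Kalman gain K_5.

K[0,0] = 0.6168

step 1: x^-=[1.6632, 1.8144]  P^-=[1.1624 -0.1255; -0.1255 1.0133]  S=[1.5524]  K=[0.7488; -0.0808]  nu=[-0.7532]  x^+=[1.0992, 1.8753]  P^+=[0.2920 -0.0315; -0.0315 1.0032]
step 2: x^-=[1.2764, 1.5888]  P^-=[0.6886 -0.0245; -0.0245 0.9700]  S=[1.0786]  K=[0.6384; -0.0227]  nu=[1.7436]  x^+=[2.3895, 1.5492]  P^+=[0.2490 -0.0089; -0.0089 0.9695]
step 3: x^-=[2.6989, 1.1792]  P^-=[0.6371 0.0015; 0.0015 0.9387]  S=[1.0271]  K=[0.6203; 0.0014]  nu=[-6.4689]  x^+=[-1.3136, 1.1699]  P^+=[0.2419 0.0006; 0.0006 0.9387]
step 4: x^-=[-1.4230, 1.1712]  P^-=[0.6289 0.0107; 0.0107 0.9122]  S=[1.0189]  K=[0.6172; 0.0105]  nu=[-0.1770]  x^+=[-1.5323, 1.1693]  P^+=[0.2407 0.0041; 0.0041 0.9121]
step 5: x^-=[-1.6657, 1.1903]  P^-=[0.6277 0.0137; 0.0137 0.8901]  S=[1.0177]  K=[0.6168; 0.0134]  nu=[-1.0843]  x^+=[-2.3345, 1.1757]  P^+=[0.2405 0.0052; 0.0052 0.8899]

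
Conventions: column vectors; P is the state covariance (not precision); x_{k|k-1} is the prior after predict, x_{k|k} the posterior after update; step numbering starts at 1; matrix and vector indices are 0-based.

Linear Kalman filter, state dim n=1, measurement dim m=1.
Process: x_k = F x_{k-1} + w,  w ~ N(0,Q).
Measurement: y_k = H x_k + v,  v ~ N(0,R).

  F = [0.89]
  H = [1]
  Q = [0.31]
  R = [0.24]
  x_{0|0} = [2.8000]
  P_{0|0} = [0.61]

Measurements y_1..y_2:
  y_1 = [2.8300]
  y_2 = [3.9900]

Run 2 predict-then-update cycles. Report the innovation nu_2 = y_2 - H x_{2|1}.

innov = [1.5412]

step 1: x^-=[2.4920]  P^-=[0.7932]  S=[1.0332]  K=[0.7677]  nu=[0.3380]  x^+=[2.7515]  P^+=[0.1842]
step 2: x^-=[2.4488]  P^-=[0.4559]  S=[0.6959]  K=[0.6551]  nu=[1.5412]  x^+=[3.4585]  P^+=[0.1572]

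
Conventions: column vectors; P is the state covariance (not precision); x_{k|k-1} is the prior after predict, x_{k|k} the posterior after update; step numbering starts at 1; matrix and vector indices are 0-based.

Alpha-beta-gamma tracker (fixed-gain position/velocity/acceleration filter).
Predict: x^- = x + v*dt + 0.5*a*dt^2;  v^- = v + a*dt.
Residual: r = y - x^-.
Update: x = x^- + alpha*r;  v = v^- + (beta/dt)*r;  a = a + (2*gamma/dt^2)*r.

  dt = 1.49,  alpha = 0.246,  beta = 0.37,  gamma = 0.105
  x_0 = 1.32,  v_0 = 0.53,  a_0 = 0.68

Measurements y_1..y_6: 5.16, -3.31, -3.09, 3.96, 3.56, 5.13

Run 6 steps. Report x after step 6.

step 1: x_pred=2.8645  r=2.2955  x^+=3.4292  v^+=2.1132  a^+=0.8971
step 2: x_pred=7.5738  r=-10.8838  x^+=4.8964  v^+=0.7473  a^+=-0.1324
step 3: x_pred=5.8628  r=-8.9528  x^+=3.6604  v^+=-1.6732  a^+=-0.9792
step 4: x_pred=0.0804  r=3.8796  x^+=1.0348  v^+=-2.1688  a^+=-0.6123
step 5: x_pred=-2.8764  r=6.4364  x^+=-1.2930  v^+=-1.4828  a^+=-0.0034
step 6: x_pred=-3.5062  r=8.6362  x^+=-1.3817  v^+=0.6567  a^+=0.8135

x_post = -1.3817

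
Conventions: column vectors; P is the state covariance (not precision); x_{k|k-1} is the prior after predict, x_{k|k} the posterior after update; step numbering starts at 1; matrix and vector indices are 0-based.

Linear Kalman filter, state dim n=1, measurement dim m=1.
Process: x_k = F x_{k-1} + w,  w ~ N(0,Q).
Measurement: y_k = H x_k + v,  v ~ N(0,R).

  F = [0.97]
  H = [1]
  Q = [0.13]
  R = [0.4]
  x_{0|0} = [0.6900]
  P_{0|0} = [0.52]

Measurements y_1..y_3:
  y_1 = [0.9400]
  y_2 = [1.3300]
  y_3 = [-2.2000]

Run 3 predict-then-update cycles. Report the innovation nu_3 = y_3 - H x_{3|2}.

innov = [-3.2235]

step 1: x^-=[0.6693]  P^-=[0.6193]  S=[1.0193]  K=[0.6076]  nu=[0.2707]  x^+=[0.8338]  P^+=[0.2430]
step 2: x^-=[0.8088]  P^-=[0.3587]  S=[0.7587]  K=[0.4728]  nu=[0.5212]  x^+=[1.0552]  P^+=[0.1891]
step 3: x^-=[1.0235]  P^-=[0.3079]  S=[0.7079]  K=[0.4350]  nu=[-3.2235]  x^+=[-0.3786]  P^+=[0.1740]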